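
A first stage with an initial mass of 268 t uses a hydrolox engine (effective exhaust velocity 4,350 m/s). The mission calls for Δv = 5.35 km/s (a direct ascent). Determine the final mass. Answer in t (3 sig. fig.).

Using Δv = v_e ln(m₀/m_f): m₀/m_f = exp(Δv / v_e) = exp(5350 / 4350.0) = exp(1.2299) = 3.4208.
m_f = m₀ / 3.4208 = 268 / 3.4208 = 78.3442 t.

final mass ≈ 78.3 t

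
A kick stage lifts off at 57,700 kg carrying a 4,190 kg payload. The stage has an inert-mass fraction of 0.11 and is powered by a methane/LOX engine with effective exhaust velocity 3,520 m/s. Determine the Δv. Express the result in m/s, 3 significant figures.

Stage wet mass = m₀ − payload = 57,700 − 4,190 = 53,510 kg.
Stage dry mass = ε × stage wet mass = 0.11 × 53,510 = 5,886.1 kg.
Burnout mass m_f = stage dry + payload = 5,886.1 + 4,190 = 10,076.1 kg.
Δv = v_e · ln(57,700/10,076.1) = 3520.0 × ln(5.726) = 3520.0 × 1.7451 ≈ 6143 m/s.

Δv ≈ 6140 m/s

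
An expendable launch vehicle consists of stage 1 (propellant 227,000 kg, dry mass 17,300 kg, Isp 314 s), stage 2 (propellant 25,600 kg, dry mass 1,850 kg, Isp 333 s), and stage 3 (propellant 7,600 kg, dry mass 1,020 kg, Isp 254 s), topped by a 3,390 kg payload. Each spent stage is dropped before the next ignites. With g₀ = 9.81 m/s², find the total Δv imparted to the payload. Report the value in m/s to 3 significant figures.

Δv ≈ 10900 m/s

Ignition mass of stage 1 = 227,000+17,300 + 25,600+1,850 + 7,600+1,020 + 3,390 = 283,760 kg.
Stage 1: m₀ = 283,760 kg, m_f = 283,760 − 227,000 = 56,760 kg; Δv = 314×9.81×ln(4.999) = 3080.3×1.6093 ≈ 4957 m/s.
Stage 2: m₀ = 39,460 kg, m_f = 39,460 − 25,600 = 13,860 kg; Δv = 333×9.81×ln(2.847) = 3266.7×1.0463 ≈ 3418 m/s.
Stage 3: m₀ = 12,010 kg, m_f = 12,010 − 7,600 = 4,410 kg; Δv = 254×9.81×ln(2.723) = 2491.7×1.0019 ≈ 2496 m/s.
Total Δv = 4957 + 3418 + 2496 = 10871 m/s.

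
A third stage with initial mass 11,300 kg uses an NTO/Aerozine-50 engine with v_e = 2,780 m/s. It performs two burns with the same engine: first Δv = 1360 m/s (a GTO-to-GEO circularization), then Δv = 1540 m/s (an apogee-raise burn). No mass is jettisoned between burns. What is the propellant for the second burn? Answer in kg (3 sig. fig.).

propellant for the second burn ≈ 2950 kg

After the first burn: m = 11300 × exp(−1360/2780.0) = 11300 × 0.61311 = 6,928.14 kg.
After the second burn: m = 6,928.14 × exp(−1540/2780.0) = 6,928.14 × 0.57467 = 3,981.39 kg.
Second-burn propellant = 6,928.14 − 3,981.39 = 2,946.75 kg.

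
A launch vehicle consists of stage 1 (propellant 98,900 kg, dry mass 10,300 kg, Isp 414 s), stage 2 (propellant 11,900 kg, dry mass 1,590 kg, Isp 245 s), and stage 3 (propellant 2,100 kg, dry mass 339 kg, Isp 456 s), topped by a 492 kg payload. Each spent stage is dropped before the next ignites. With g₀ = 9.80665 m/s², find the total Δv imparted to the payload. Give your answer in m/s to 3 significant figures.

Ignition mass of stage 1 = 98,900+10,300 + 11,900+1,590 + 2,100+339 + 492 = 125,621 kg.
Stage 1: m₀ = 125,621 kg, m_f = 125,621 − 98,900 = 26,721 kg; Δv = 414×9.80665×ln(4.701) = 4060.0×1.5478 ≈ 6284 m/s.
Stage 2: m₀ = 16,421 kg, m_f = 16,421 − 11,900 = 4,521 kg; Δv = 245×9.80665×ln(3.632) = 2402.6×1.2898 ≈ 3099 m/s.
Stage 3: m₀ = 2,931 kg, m_f = 2,931 − 2,100 = 831 kg; Δv = 456×9.80665×ln(3.527) = 4471.8×1.2605 ≈ 5637 m/s.
Total Δv = 6284 + 3099 + 5637 = 15020 m/s.

Δv ≈ 15000 m/s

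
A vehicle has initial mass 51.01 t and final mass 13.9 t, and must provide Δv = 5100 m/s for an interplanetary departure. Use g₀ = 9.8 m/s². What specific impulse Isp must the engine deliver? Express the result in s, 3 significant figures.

Isp ≈ 400 s

ln(m₀/m_f) = ln(51010/13900) = ln(3.67) = 1.3001.
By the Tsiolkovsky rocket equation, v_e = Δv / ln(m₀/m_f) = 5100 / 1.3001 = 3922.7 m/s.
Isp = v_e / g₀ = 3922.7 / 9.8 = 400.3 s.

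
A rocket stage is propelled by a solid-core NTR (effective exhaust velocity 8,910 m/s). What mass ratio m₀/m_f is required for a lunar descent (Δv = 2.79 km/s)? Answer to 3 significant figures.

mass ratio ≈ 1.37

Using Δv = v_e ln(m₀/m_f): m₀/m_f = exp(Δv / v_e) = exp(2790 / 8910.0) = exp(0.3131) = 1.3677.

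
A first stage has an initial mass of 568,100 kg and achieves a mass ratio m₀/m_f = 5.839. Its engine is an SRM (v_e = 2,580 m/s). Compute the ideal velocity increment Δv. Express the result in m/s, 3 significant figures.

Δv = v_e · ln(5.839) = 2580.0 × 1.7646 ≈ 4552.6 m/s.

Δv ≈ 4550 m/s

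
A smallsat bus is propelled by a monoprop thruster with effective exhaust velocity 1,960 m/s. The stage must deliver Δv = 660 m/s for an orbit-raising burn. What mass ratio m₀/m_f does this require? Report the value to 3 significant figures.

From the ideal rocket equation, m₀/m_f = exp(Δv / v_e) = exp(660 / 1960.0) = exp(0.3367) = 1.4004.

mass ratio ≈ 1.40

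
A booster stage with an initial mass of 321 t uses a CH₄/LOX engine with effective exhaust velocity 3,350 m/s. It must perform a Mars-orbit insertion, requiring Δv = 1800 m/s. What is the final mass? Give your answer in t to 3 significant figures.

m₀/m_f = exp(Δv / v_e) = exp(1800 / 3350.0) = exp(0.5373) = 1.7114.
m_f = m₀ / 1.7114 = 321 / 1.7114 = 187.566 t.

final mass ≈ 188 t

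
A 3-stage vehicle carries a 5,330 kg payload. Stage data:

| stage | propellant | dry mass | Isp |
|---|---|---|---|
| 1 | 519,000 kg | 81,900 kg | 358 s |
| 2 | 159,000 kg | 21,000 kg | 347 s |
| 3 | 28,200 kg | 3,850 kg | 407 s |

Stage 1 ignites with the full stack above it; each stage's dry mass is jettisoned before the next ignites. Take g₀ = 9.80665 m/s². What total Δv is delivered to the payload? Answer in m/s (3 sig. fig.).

Δv ≈ 13600 m/s

Ignition mass of stage 1 = 519,000+81,900 + 159,000+21,000 + 28,200+3,850 + 5,330 = 818,280 kg.
Stage 1: m₀ = 818,280 kg, m_f = 818,280 − 519,000 = 299,280 kg; Δv = 358×9.80665×ln(2.734) = 3510.8×1.0058 ≈ 3531 m/s.
Stage 2: m₀ = 217,380 kg, m_f = 217,380 − 159,000 = 58,380 kg; Δv = 347×9.80665×ln(3.724) = 3402.9×1.3147 ≈ 4474 m/s.
Stage 3: m₀ = 37,380 kg, m_f = 37,380 − 28,200 = 9,180 kg; Δv = 407×9.80665×ln(4.072) = 3991.3×1.4041 ≈ 5604 m/s.
Total Δv = 3531 + 4474 + 5604 = 13609 m/s.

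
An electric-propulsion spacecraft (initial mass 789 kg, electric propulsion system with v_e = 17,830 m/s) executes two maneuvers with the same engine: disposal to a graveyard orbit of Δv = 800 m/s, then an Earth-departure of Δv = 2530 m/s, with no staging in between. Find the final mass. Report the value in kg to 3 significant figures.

After the first burn: m = 789 × exp(−800/17830.0) = 789 × 0.95612 = 754.379 kg.
After the second burn: m = 754.379 × exp(−2530/17830.0) = 754.379 × 0.86771 = 654.582 kg.

final mass ≈ 655 kg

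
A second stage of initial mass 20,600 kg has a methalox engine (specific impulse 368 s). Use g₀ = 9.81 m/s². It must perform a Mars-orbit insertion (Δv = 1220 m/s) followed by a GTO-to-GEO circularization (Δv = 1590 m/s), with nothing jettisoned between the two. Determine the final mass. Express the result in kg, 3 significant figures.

final mass ≈ 9460 kg

v_e = Isp · g₀ = 368 × 9.81 = 3610.1 m/s.
After the first burn: m = 20600 × exp(−1220/3610.1) = 20600 × 0.71324 = 14,692.7 kg.
After the second burn: m = 14,692.7 × exp(−1590/3610.1) = 14,692.7 × 0.64376 = 9,458.57 kg.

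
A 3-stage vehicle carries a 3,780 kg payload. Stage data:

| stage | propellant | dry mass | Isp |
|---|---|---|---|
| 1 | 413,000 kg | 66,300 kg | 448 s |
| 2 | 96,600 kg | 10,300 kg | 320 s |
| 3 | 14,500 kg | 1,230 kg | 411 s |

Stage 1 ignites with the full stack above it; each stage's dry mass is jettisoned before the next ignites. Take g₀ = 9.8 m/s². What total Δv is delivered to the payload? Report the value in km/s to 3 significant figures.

Ignition mass of stage 1 = 413,000+66,300 + 96,600+10,300 + 14,500+1,230 + 3,780 = 605,710 kg.
Stage 1: m₀ = 605,710 kg, m_f = 605,710 − 413,000 = 192,710 kg; Δv = 448×9.8×ln(3.143) = 4390.4×1.1452 ≈ 5028 m/s.
Stage 2: m₀ = 126,410 kg, m_f = 126,410 − 96,600 = 29,810 kg; Δv = 320×9.8×ln(4.241) = 3136.0×1.4447 ≈ 4531 m/s.
Stage 3: m₀ = 19,510 kg, m_f = 19,510 − 14,500 = 5,010 kg; Δv = 411×9.8×ln(3.894) = 4027.8×1.3595 ≈ 5476 m/s.
Total Δv = 5028 + 4531 + 5476 = 15035 m/s.

Δv ≈ 15.0 km/s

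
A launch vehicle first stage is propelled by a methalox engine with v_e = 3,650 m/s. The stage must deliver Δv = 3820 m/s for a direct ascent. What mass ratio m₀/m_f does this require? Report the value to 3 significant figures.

m₀/m_f = exp(Δv / v_e) = exp(3820 / 3650.0) = exp(1.0466) = 2.8479.

mass ratio ≈ 2.85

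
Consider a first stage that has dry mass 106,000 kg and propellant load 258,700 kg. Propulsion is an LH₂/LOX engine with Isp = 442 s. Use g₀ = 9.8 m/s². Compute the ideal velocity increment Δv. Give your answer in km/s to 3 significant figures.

v_e = Isp · g₀ = 442 × 9.8 = 4331.6 m/s.
m₀ = m_dry + m_prop = 106,000 + 258,700 = 364,700 kg.
Δv = v_e · ln(m₀/m_f) = 4331.6 × ln(3.441) = 4331.6 × 1.2356 ≈ 5352.3 m/s.

Δv ≈ 5.35 km/s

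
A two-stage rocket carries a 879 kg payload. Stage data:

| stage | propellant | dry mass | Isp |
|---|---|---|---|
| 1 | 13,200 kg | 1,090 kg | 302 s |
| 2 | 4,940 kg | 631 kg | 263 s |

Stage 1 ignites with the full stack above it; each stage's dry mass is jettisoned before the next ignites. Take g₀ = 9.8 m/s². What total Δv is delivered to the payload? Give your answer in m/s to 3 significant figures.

Δv ≈ 6740 m/s

Ignition mass of stage 1 = 13,200+1,090 + 4,940+631 + 879 = 20,740 kg.
Stage 1: m₀ = 20,740 kg, m_f = 20,740 − 13,200 = 7,540 kg; Δv = 302×9.8×ln(2.751) = 2959.6×1.0118 ≈ 2995 m/s.
Stage 2: m₀ = 6,450 kg, m_f = 6,450 − 4,940 = 1,510 kg; Δv = 263×9.8×ln(4.272) = 2577.4×1.4520 ≈ 3742 m/s.
Total Δv = 2995 + 3742 = 6737 m/s.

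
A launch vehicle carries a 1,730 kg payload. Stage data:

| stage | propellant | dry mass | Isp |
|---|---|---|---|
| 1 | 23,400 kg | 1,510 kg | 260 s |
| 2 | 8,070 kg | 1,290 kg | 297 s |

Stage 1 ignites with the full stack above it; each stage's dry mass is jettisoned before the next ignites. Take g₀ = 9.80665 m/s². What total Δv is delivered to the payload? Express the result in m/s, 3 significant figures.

Ignition mass of stage 1 = 23,400+1,510 + 8,070+1,290 + 1,730 = 36,000 kg.
Stage 1: m₀ = 36,000 kg, m_f = 36,000 − 23,400 = 12,600 kg; Δv = 260×9.80665×ln(2.857) = 2549.7×1.0498 ≈ 2677 m/s.
Stage 2: m₀ = 11,090 kg, m_f = 11,090 − 8,070 = 3,020 kg; Δv = 297×9.80665×ln(3.672) = 2912.6×1.3008 ≈ 3789 m/s.
Total Δv = 2677 + 3789 = 6466 m/s.

Δv ≈ 6470 m/s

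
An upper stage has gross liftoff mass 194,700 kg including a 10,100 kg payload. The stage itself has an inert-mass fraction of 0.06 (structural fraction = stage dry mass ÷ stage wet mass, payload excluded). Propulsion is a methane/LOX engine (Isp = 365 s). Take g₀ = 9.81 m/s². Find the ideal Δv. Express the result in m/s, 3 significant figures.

Stage wet mass = m₀ − payload = 194,700 − 10,100 = 184,600 kg.
Stage dry mass = ε × stage wet mass = 0.06 × 184,600 = 11,076 kg.
Burnout mass m_f = stage dry + payload = 11,076 + 10,100 = 21,176 kg.
v_e = Isp · g₀ = 365 × 9.81 = 3580.7 m/s.
From the ideal rocket equation, Δv = v_e · ln(194,700/21,176) = 3580.7 × ln(9.194) = 3580.7 × 2.2186 ≈ 7944 m/s.

Δv ≈ 7940 m/s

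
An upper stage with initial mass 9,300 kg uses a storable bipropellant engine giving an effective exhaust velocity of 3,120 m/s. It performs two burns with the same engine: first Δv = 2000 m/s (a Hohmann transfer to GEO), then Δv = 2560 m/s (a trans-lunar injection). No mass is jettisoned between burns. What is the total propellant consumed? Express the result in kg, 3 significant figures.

total propellant consumed ≈ 7140 kg

After the first burn: m = 9300 × exp(−2000/3120.0) = 9300 × 0.52675 = 4,898.78 kg.
After the second burn: m = 4,898.78 × exp(−2560/3120.0) = 4,898.78 × 0.44021 = 2,156.49 kg.
Total propellant = m₀ − m_final = 9300 − 2,156.49 = 7,143.51 kg.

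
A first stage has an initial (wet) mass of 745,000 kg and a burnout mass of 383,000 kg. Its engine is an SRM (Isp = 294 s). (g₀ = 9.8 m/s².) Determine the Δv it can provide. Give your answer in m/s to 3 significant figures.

v_e = Isp · g₀ = 294 × 9.8 = 2881.2 m/s.
By the Tsiolkovsky rocket equation, Δv = v_e · ln(m₀/m_f) = 2881.2 × ln(1.945) = 2881.2 × 0.6653 ≈ 1917.0 m/s.

Δv ≈ 1920 m/s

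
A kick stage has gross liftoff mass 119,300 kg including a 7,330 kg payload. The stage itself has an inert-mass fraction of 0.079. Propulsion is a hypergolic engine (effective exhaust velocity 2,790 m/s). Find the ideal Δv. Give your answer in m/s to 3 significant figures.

Δv ≈ 5570 m/s

Stage wet mass = m₀ − payload = 119,300 − 7,330 = 111,970 kg.
Stage dry mass = ε × stage wet mass = 0.079 × 111,970 = 8,845.63 kg.
Burnout mass m_f = stage dry + payload = 8,845.63 + 7,330 = 16,175.63 kg.
Rocket equation: Δv = v_e · ln(119,300/16,175.63) = 2790.0 × ln(7.375) = 2790.0 × 1.9981 ≈ 5575 m/s.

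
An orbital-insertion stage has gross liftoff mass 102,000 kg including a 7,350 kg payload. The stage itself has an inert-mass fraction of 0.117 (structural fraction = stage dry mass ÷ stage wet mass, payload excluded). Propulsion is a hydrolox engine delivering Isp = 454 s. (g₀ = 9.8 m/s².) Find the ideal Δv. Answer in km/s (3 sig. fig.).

Δv ≈ 7.61 km/s

Stage wet mass = m₀ − payload = 102,000 − 7,350 = 94,650 kg.
Stage dry mass = ε × stage wet mass = 0.117 × 94,650 = 11,074.1 kg.
Burnout mass m_f = stage dry + payload = 11,074.1 + 7,350 = 18,424.1 kg.
v_e = Isp · g₀ = 454 × 9.8 = 4449.2 m/s.
Δv = v_e · ln(102,000/18,424.1) = 4449.2 × ln(5.536) = 4449.2 × 1.7113 ≈ 7614 m/s.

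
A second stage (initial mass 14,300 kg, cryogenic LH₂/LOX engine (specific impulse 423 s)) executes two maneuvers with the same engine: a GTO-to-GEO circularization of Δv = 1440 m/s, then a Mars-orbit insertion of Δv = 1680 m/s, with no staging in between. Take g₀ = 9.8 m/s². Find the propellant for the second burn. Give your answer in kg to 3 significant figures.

v_e = Isp · g₀ = 423 × 9.8 = 4145.4 m/s.
After the first burn: m = 14300 × exp(−1440/4145.4) = 14300 × 0.70654 = 10,103.5 kg.
After the second burn: m = 10,103.5 × exp(−1680/4145.4) = 10,103.5 × 0.66680 = 6,737.01 kg.
Second-burn propellant = 10,103.5 − 6,737.01 = 3,366.49 kg.

propellant for the second burn ≈ 3370 kg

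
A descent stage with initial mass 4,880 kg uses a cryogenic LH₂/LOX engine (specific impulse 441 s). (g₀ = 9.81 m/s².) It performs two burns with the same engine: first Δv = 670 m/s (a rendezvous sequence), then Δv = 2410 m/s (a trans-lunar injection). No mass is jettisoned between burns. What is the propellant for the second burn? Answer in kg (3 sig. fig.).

v_e = Isp · g₀ = 441 × 9.81 = 4326.2 m/s.
After the first burn: m = 4880 × exp(−670/4326.2) = 4880 × 0.85653 = 4,179.87 kg.
After the second burn: m = 4,179.87 × exp(−2410/4326.2) = 4,179.87 × 0.57289 = 2,394.61 kg.
Second-burn propellant = 4,179.87 − 2,394.61 = 1,785.26 kg.

propellant for the second burn ≈ 1790 kg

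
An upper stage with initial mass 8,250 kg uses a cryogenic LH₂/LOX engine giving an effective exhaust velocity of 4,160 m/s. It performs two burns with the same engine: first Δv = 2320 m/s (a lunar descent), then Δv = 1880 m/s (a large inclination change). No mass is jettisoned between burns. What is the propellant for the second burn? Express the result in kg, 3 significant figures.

propellant for the second burn ≈ 1720 kg

After the first burn: m = 8250 × exp(−2320/4160.0) = 8250 × 0.57253 = 4,723.37 kg.
After the second burn: m = 4,723.37 × exp(−1880/4160.0) = 4,723.37 × 0.63640 = 3,005.95 kg.
Second-burn propellant = 4,723.37 − 3,005.95 = 1,717.42 kg.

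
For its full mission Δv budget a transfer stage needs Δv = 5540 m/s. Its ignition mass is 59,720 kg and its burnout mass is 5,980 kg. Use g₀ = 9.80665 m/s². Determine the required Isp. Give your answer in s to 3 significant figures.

ln(m₀/m_f) = ln(59720/5980) = ln(9.987) = 2.3012.
Rocket equation: v_e = Δv / ln(m₀/m_f) = 5540 / 2.3012 = 2407.4 m/s.
Isp = v_e / g₀ = 2407.4 / 9.80665 = 245.5 s.

Isp ≈ 245 s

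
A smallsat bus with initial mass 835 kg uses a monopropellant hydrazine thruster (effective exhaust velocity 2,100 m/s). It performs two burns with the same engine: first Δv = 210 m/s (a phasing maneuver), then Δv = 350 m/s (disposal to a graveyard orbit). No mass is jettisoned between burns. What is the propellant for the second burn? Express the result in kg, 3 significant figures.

propellant for the second burn ≈ 116 kg

After the first burn: m = 835 × exp(−210/2100.0) = 835 × 0.90484 = 755.541 kg.
After the second burn: m = 755.541 × exp(−350/2100.0) = 755.541 × 0.84648 = 639.55 kg.
Second-burn propellant = 755.541 − 639.55 = 115.991 kg.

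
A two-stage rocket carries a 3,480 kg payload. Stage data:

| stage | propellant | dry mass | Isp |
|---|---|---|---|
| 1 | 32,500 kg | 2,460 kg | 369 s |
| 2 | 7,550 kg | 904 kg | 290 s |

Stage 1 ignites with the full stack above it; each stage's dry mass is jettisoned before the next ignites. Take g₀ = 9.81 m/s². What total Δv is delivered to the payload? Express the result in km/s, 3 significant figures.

Ignition mass of stage 1 = 32,500+2,460 + 7,550+904 + 3,480 = 46,894 kg.
Stage 1: m₀ = 46,894 kg, m_f = 46,894 − 32,500 = 14,394 kg; Δv = 369×9.81×ln(3.258) = 3619.9×1.1811 ≈ 4275 m/s.
Stage 2: m₀ = 11,934 kg, m_f = 11,934 − 7,550 = 4,384 kg; Δv = 290×9.81×ln(2.722) = 2844.9×1.0014 ≈ 2849 m/s.
Total Δv = 4275 + 2849 = 7124 m/s.

Δv ≈ 7.12 km/s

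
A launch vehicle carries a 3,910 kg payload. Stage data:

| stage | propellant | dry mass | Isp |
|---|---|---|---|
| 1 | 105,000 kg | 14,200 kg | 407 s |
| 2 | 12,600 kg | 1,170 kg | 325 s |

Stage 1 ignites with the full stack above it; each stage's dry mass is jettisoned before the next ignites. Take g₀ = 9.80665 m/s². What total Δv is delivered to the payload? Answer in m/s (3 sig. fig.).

Δv ≈ 9790 m/s

Ignition mass of stage 1 = 105,000+14,200 + 12,600+1,170 + 3,910 = 136,880 kg.
Stage 1: m₀ = 136,880 kg, m_f = 136,880 − 105,000 = 31,880 kg; Δv = 407×9.80665×ln(4.294) = 3991.3×1.4571 ≈ 5816 m/s.
Stage 2: m₀ = 17,680 kg, m_f = 17,680 − 12,600 = 5,080 kg; Δv = 325×9.80665×ln(3.48) = 3187.2×1.2471 ≈ 3975 m/s.
Total Δv = 5816 + 3975 = 9791 m/s.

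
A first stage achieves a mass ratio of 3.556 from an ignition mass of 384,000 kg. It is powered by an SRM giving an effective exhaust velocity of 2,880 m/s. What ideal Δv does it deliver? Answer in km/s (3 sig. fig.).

Δv = v_e · ln(3.556) = 2880.0 × 1.2686 ≈ 3653.7 m/s.

Δv ≈ 3.65 km/s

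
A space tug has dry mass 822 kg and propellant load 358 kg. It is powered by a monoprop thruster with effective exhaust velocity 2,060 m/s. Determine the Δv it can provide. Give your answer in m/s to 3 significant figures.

m₀ = m_dry + m_prop = 822 + 358 = 1,180 kg.
Δv = v_e · ln(m₀/m_f) = 2060.0 × ln(1.436) = 2060.0 × 0.3615 ≈ 744.8 m/s.

Δv ≈ 745 m/s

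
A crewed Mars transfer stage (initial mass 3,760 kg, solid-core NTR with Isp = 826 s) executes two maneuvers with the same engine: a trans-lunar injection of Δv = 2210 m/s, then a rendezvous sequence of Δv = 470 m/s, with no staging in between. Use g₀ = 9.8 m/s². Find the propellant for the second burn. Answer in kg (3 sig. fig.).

v_e = Isp · g₀ = 826 × 9.8 = 8094.8 m/s.
After the first burn: m = 3760 × exp(−2210/8094.8) = 3760 × 0.76108 = 2,861.66 kg.
After the second burn: m = 2,861.66 × exp(−470/8094.8) = 2,861.66 × 0.94359 = 2,700.23 kg.
Second-burn propellant = 2,861.66 − 2,700.23 = 161.43 kg.

propellant for the second burn ≈ 161 kg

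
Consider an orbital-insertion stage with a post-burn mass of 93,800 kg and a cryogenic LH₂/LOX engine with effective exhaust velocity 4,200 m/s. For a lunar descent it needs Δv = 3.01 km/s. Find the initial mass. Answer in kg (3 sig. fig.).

By the Tsiolkovsky rocket equation, m₀/m_f = exp(Δv / v_e) = exp(3010 / 4200.0) = exp(0.7167) = 2.0476.
m₀ = m_f × 2.0476 = 93,800 × 2.0476 = 192,065 kg.

initial mass ≈ 192000 kg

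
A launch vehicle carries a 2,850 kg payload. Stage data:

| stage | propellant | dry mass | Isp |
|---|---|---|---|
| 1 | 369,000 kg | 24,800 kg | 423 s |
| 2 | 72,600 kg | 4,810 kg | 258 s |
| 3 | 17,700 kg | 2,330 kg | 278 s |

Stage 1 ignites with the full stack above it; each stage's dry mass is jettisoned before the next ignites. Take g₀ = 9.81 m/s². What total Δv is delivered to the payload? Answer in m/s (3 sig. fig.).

Ignition mass of stage 1 = 369,000+24,800 + 72,600+4,810 + 17,700+2,330 + 2,850 = 494,090 kg.
Stage 1: m₀ = 494,090 kg, m_f = 494,090 − 369,000 = 125,090 kg; Δv = 423×9.81×ln(3.95) = 4149.6×1.3737 ≈ 5700 m/s.
Stage 2: m₀ = 100,290 kg, m_f = 100,290 − 72,600 = 27,690 kg; Δv = 258×9.81×ln(3.622) = 2531.0×1.2870 ≈ 3257 m/s.
Stage 3: m₀ = 22,880 kg, m_f = 22,880 − 17,700 = 5,180 kg; Δv = 278×9.81×ln(4.417) = 2727.2×1.4855 ≈ 4051 m/s.
Total Δv = 5700 + 3257 + 4051 = 13008 m/s.

Δv ≈ 13000 m/s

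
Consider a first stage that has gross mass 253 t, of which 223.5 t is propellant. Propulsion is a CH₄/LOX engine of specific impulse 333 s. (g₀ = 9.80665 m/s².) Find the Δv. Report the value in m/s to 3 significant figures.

v_e = Isp · g₀ = 333 × 9.80665 = 3265.6 m/s.
m_f = m₀ − m_prop = 253 − 223.5 = 29.5 t.
Δv = v_e · ln(m₀/m_f) = 3265.6 × ln(8.576) = 3265.6 × 2.1490 ≈ 7017.8 m/s.

Δv ≈ 7020 m/s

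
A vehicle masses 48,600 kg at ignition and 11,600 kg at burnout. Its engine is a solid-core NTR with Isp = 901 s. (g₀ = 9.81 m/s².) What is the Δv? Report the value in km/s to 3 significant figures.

v_e = Isp · g₀ = 901 × 9.81 = 8838.8 m/s.
Δv = v_e · ln(m₀/m_f) = 8838.8 × ln(4.19) = 8838.8 × 1.4326 ≈ 12662.6 m/s.

Δv ≈ 12.7 km/s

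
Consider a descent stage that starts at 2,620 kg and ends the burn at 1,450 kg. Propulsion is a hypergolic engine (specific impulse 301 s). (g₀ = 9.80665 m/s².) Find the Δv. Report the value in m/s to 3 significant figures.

Δv ≈ 1750 m/s

v_e = Isp · g₀ = 301 × 9.80665 = 2951.8 m/s.
From the ideal rocket equation, Δv = v_e · ln(m₀/m_f) = 2951.8 × ln(1.807) = 2951.8 × 0.5916 ≈ 1746.3 m/s.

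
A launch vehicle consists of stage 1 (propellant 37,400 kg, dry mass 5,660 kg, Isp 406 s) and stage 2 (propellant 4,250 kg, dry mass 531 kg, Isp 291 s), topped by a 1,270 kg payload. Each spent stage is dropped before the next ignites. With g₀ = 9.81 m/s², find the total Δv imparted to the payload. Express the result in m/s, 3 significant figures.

Δv ≈ 9170 m/s

Ignition mass of stage 1 = 37,400+5,660 + 4,250+531 + 1,270 = 49,111 kg.
Stage 1: m₀ = 49,111 kg, m_f = 49,111 − 37,400 = 11,711 kg; Δv = 406×9.81×ln(4.194) = 3982.9×1.4336 ≈ 5710 m/s.
Stage 2: m₀ = 6,051 kg, m_f = 6,051 − 4,250 = 1,801 kg; Δv = 291×9.81×ln(3.36) = 2854.7×1.2119 ≈ 3460 m/s.
Total Δv = 5710 + 3460 = 9170 m/s.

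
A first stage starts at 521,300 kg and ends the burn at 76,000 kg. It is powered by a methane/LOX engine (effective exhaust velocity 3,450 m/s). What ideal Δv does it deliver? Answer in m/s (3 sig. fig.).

Δv ≈ 6640 m/s

By the Tsiolkovsky rocket equation, Δv = v_e · ln(m₀/m_f) = 3450.0 × ln(6.859) = 3450.0 × 1.9256 ≈ 6643.3 m/s.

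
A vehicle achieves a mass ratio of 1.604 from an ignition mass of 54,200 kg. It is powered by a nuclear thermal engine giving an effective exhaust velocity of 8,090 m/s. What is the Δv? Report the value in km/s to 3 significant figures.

Δv = v_e · ln(1.604) = 8090.0 × 0.4725 ≈ 3822.5 m/s.

Δv ≈ 3.82 km/s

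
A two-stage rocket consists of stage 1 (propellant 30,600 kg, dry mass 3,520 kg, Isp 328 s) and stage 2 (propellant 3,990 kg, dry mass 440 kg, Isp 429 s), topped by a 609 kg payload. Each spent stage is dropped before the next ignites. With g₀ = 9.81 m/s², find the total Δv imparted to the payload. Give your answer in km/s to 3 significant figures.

Δv ≈ 11.5 km/s

Ignition mass of stage 1 = 30,600+3,520 + 3,990+440 + 609 = 39,159 kg.
Stage 1: m₀ = 39,159 kg, m_f = 39,159 − 30,600 = 8,559 kg; Δv = 328×9.81×ln(4.575) = 3217.7×1.5206 ≈ 4893 m/s.
Stage 2: m₀ = 5,039 kg, m_f = 5,039 − 3,990 = 1,049 kg; Δv = 429×9.81×ln(4.804) = 4208.5×1.5694 ≈ 6605 m/s.
Total Δv = 4893 + 6605 = 11498 m/s.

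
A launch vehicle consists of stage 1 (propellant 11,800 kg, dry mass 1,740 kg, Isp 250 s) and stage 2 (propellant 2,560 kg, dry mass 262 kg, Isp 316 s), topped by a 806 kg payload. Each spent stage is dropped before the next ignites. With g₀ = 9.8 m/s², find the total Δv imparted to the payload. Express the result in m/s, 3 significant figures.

Δv ≈ 6640 m/s

Ignition mass of stage 1 = 11,800+1,740 + 2,560+262 + 806 = 17,168 kg.
Stage 1: m₀ = 17,168 kg, m_f = 17,168 − 11,800 = 5,368 kg; Δv = 250×9.8×ln(3.198) = 2450.0×1.1626 ≈ 2848 m/s.
Stage 2: m₀ = 3,628 kg, m_f = 3,628 − 2,560 = 1,068 kg; Δv = 316×9.8×ln(3.397) = 3096.8×1.2229 ≈ 3787 m/s.
Total Δv = 2848 + 3787 = 6635 m/s.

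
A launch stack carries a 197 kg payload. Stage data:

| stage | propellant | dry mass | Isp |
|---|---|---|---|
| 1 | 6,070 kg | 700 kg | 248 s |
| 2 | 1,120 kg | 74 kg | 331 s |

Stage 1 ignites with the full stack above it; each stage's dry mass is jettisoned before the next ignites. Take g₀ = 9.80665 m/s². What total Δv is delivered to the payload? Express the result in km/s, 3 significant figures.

Ignition mass of stage 1 = 6,070+700 + 1,120+74 + 197 = 8,161 kg.
Stage 1: m₀ = 8,161 kg, m_f = 8,161 − 6,070 = 2,091 kg; Δv = 248×9.80665×ln(3.903) = 2432.0×1.3617 ≈ 3312 m/s.
Stage 2: m₀ = 1,391 kg, m_f = 1,391 − 1,120 = 271 kg; Δv = 331×9.80665×ln(5.133) = 3246.0×1.6357 ≈ 5309 m/s.
Total Δv = 3312 + 5309 = 8621 m/s.

Δv ≈ 8.62 km/s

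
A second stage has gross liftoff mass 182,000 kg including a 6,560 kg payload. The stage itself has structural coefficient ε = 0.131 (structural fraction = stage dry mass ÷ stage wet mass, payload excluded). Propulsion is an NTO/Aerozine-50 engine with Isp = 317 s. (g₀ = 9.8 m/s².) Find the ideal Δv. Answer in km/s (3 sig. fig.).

Stage wet mass = m₀ − payload = 182,000 − 6,560 = 175,440 kg.
Stage dry mass = ε × stage wet mass = 0.131 × 175,440 = 22,982.6 kg.
Burnout mass m_f = stage dry + payload = 22,982.6 + 6,560 = 29,542.6 kg.
v_e = Isp · g₀ = 317 × 9.8 = 3106.6 m/s.
From the ideal rocket equation, Δv = v_e · ln(182,000/29,542.6) = 3106.6 × ln(6.161) = 3106.6 × 1.8182 ≈ 5648 m/s.

Δv ≈ 5.65 km/s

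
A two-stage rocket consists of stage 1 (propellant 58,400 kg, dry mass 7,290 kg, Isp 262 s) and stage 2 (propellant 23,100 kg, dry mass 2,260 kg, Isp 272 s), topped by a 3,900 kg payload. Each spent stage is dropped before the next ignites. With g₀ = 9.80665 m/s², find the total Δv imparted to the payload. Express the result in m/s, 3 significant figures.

Ignition mass of stage 1 = 58,400+7,290 + 23,100+2,260 + 3,900 = 94,950 kg.
Stage 1: m₀ = 94,950 kg, m_f = 94,950 − 58,400 = 36,550 kg; Δv = 262×9.80665×ln(2.598) = 2569.3×0.9547 ≈ 2453 m/s.
Stage 2: m₀ = 29,260 kg, m_f = 29,260 − 23,100 = 6,160 kg; Δv = 272×9.80665×ln(4.75) = 2667.4×1.5581 ≈ 4156 m/s.
Total Δv = 2453 + 4156 = 6609 m/s.

Δv ≈ 6610 m/s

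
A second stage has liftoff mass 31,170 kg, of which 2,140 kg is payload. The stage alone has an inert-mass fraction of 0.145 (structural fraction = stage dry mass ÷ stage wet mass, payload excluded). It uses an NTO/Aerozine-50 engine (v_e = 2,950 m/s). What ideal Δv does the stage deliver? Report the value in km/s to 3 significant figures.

Δv ≈ 4.69 km/s

Stage wet mass = m₀ − payload = 31,170 − 2,140 = 29,030 kg.
Stage dry mass = ε × stage wet mass = 0.145 × 29,030 = 4,209.35 kg.
Burnout mass m_f = stage dry + payload = 4,209.35 + 2,140 = 6,349.35 kg.
Δv = v_e · ln(31,170/6,349.35) = 2950.0 × ln(4.909) = 2950.0 × 1.5911 ≈ 4694 m/s.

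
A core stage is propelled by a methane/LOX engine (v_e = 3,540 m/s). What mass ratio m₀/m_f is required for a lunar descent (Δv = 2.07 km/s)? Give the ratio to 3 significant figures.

Rocket equation: m₀/m_f = exp(Δv / v_e) = exp(2070 / 3540.0) = exp(0.5847) = 1.7945.

mass ratio ≈ 1.79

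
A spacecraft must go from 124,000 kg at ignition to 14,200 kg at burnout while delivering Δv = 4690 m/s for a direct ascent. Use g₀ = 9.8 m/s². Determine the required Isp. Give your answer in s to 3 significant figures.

ln(m₀/m_f) = ln(124000/14200) = ln(8.732) = 2.1670.
Using Δv = v_e ln(m₀/m_f): v_e = Δv / ln(m₀/m_f) = 4690 / 2.1670 = 2164.2 m/s.
Isp = v_e / g₀ = 2164.2 / 9.8 = 220.8 s.

Isp ≈ 221 s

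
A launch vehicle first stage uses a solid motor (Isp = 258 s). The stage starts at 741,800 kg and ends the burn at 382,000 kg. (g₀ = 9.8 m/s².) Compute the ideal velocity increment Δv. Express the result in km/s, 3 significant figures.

v_e = Isp · g₀ = 258 × 9.8 = 2528.4 m/s.
Δv = v_e · ln(m₀/m_f) = 2528.4 × ln(1.942) = 2528.4 × 0.6637 ≈ 1678.0 m/s.

Δv ≈ 1.68 km/s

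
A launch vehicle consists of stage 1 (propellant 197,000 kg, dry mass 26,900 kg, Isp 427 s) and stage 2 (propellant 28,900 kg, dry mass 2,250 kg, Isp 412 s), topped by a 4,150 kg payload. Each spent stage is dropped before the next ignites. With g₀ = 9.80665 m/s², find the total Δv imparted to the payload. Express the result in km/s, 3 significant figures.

Δv ≈ 12.9 km/s

Ignition mass of stage 1 = 197,000+26,900 + 28,900+2,250 + 4,150 = 259,200 kg.
Stage 1: m₀ = 259,200 kg, m_f = 259,200 − 197,000 = 62,200 kg; Δv = 427×9.80665×ln(4.167) = 4187.4×1.4272 ≈ 5977 m/s.
Stage 2: m₀ = 35,300 kg, m_f = 35,300 − 28,900 = 6,400 kg; Δv = 412×9.80665×ln(5.516) = 4040.3×1.7076 ≈ 6899 m/s.
Total Δv = 5977 + 6899 = 12876 m/s.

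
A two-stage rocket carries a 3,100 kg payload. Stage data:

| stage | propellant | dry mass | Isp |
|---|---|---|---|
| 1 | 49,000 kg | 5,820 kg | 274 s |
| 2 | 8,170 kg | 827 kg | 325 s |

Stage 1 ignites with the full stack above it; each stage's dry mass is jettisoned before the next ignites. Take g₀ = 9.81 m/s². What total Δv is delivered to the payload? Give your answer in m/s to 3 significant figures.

Ignition mass of stage 1 = 49,000+5,820 + 8,170+827 + 3,100 = 66,917 kg.
Stage 1: m₀ = 66,917 kg, m_f = 66,917 − 49,000 = 17,917 kg; Δv = 274×9.81×ln(3.735) = 2687.9×1.3177 ≈ 3542 m/s.
Stage 2: m₀ = 12,097 kg, m_f = 12,097 − 8,170 = 3,927 kg; Δv = 325×9.81×ln(3.08) = 3188.2×1.1251 ≈ 3587 m/s.
Total Δv = 3542 + 3587 = 7129 m/s.

Δv ≈ 7130 m/s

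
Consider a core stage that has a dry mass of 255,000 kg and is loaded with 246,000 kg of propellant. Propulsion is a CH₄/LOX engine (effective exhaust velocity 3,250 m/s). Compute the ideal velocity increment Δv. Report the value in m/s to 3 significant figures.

m₀ = m_dry + m_prop = 255,000 + 246,000 = 501,000 kg.
Δv = v_e · ln(m₀/m_f) = 3250.0 × ln(1.965) = 3250.0 × 0.6753 ≈ 2194.9 m/s.

Δv ≈ 2190 m/s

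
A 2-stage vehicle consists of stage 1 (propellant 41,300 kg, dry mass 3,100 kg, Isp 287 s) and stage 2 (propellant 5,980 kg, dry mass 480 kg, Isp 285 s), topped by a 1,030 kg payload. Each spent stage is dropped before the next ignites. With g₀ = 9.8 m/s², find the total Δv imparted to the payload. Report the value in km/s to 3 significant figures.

Ignition mass of stage 1 = 41,300+3,100 + 5,980+480 + 1,030 = 51,890 kg.
Stage 1: m₀ = 51,890 kg, m_f = 51,890 − 41,300 = 10,590 kg; Δv = 287×9.8×ln(4.9) = 2812.6×1.5892 ≈ 4470 m/s.
Stage 2: m₀ = 7,490 kg, m_f = 7,490 − 5,980 = 1,510 kg; Δv = 285×9.8×ln(4.96) = 2793.0×1.6015 ≈ 4473 m/s.
Total Δv = 4470 + 4473 = 8943 m/s.

Δv ≈ 8.94 km/s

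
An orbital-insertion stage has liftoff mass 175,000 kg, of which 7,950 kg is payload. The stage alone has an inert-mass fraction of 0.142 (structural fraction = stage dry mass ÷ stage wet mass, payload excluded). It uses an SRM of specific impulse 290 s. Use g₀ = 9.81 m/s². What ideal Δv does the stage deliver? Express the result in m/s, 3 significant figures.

Stage wet mass = m₀ − payload = 175,000 − 7,950 = 167,050 kg.
Stage dry mass = ε × stage wet mass = 0.142 × 167,050 = 23,721.1 kg.
Burnout mass m_f = stage dry + payload = 23,721.1 + 7,950 = 31,671.1 kg.
v_e = Isp · g₀ = 290 × 9.81 = 2844.9 m/s.
From the ideal rocket equation, Δv = v_e · ln(175,000/31,671.1) = 2844.9 × ln(5.526) = 2844.9 × 1.7094 ≈ 4863 m/s.

Δv ≈ 4860 m/s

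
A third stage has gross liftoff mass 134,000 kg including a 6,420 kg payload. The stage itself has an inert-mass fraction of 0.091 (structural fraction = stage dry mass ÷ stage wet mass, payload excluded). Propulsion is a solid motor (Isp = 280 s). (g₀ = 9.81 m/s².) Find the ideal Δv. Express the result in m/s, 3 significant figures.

Δv ≈ 5510 m/s

Stage wet mass = m₀ − payload = 134,000 − 6,420 = 127,580 kg.
Stage dry mass = ε × stage wet mass = 0.091 × 127,580 = 11,609.8 kg.
Burnout mass m_f = stage dry + payload = 11,609.8 + 6,420 = 18,029.8 kg.
v_e = Isp · g₀ = 280 × 9.81 = 2746.8 m/s.
By the Tsiolkovsky rocket equation, Δv = v_e · ln(134,000/18,029.8) = 2746.8 × ln(7.432) = 2746.8 × 2.0058 ≈ 5510 m/s.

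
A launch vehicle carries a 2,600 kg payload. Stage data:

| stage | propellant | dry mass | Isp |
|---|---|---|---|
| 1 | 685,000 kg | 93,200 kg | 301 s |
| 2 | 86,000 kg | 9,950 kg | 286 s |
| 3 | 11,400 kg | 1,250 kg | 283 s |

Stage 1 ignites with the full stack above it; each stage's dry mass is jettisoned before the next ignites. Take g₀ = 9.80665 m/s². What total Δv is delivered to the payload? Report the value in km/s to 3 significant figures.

Δv ≈ 12.3 km/s

Ignition mass of stage 1 = 685,000+93,200 + 86,000+9,950 + 11,400+1,250 + 2,600 = 889,400 kg.
Stage 1: m₀ = 889,400 kg, m_f = 889,400 − 685,000 = 204,400 kg; Δv = 301×9.80665×ln(4.351) = 2951.8×1.4705 ≈ 4341 m/s.
Stage 2: m₀ = 111,200 kg, m_f = 111,200 − 86,000 = 25,200 kg; Δv = 286×9.80665×ln(4.413) = 2804.7×1.4845 ≈ 4164 m/s.
Stage 3: m₀ = 15,250 kg, m_f = 15,250 − 11,400 = 3,850 kg; Δv = 283×9.80665×ln(3.961) = 2775.3×1.3765 ≈ 3820 m/s.
Total Δv = 4341 + 4164 + 3820 = 12325 m/s.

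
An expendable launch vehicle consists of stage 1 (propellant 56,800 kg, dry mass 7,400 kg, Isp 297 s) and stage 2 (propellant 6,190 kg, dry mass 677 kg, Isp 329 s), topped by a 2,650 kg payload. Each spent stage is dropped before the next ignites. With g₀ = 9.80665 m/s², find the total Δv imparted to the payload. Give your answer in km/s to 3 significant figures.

Ignition mass of stage 1 = 56,800+7,400 + 6,190+677 + 2,650 = 73,717 kg.
Stage 1: m₀ = 73,717 kg, m_f = 73,717 − 56,800 = 16,917 kg; Δv = 297×9.80665×ln(4.358) = 2912.6×1.4719 ≈ 4287 m/s.
Stage 2: m₀ = 9,517 kg, m_f = 9,517 − 6,190 = 3,327 kg; Δv = 329×9.80665×ln(2.861) = 3226.4×1.0510 ≈ 3391 m/s.
Total Δv = 4287 + 3391 = 7678 m/s.

Δv ≈ 7.68 km/s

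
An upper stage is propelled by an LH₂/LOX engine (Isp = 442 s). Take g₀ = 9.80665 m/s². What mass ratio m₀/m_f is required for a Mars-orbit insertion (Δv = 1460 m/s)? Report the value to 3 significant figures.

v_e = Isp · g₀ = 442 × 9.80665 = 4334.5 m/s.
From the ideal rocket equation, m₀/m_f = exp(Δv / v_e) = exp(1460 / 4334.5) = exp(0.3368) = 1.4005.

mass ratio ≈ 1.40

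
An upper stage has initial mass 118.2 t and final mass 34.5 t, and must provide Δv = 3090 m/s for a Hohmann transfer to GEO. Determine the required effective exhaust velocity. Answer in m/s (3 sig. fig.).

ln(m₀/m_f) = ln(118200/34500) = ln(3.426) = 1.2314.
From the ideal rocket equation, v_e = Δv / ln(m₀/m_f) = 3090 / 1.2314 = 2509.3 m/s.

v_e ≈ 2510 m/s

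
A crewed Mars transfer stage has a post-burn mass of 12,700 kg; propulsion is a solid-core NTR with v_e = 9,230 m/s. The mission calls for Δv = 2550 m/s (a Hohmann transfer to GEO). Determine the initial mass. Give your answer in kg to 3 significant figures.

initial mass ≈ 16700 kg

By the Tsiolkovsky rocket equation, m₀/m_f = exp(Δv / v_e) = exp(2550 / 9230.0) = exp(0.2763) = 1.3182.
m₀ = m_f × 1.3182 = 12,700 × 1.3182 = 16,741.1 kg.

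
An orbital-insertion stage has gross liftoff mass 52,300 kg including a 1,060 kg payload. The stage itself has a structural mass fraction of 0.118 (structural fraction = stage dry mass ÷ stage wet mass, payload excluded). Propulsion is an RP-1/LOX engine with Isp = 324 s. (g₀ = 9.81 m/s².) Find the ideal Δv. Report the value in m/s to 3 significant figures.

Δv ≈ 6340 m/s

Stage wet mass = m₀ − payload = 52,300 − 1,060 = 51,240 kg.
Stage dry mass = ε × stage wet mass = 0.118 × 51,240 = 6,046.32 kg.
Burnout mass m_f = stage dry + payload = 6,046.32 + 1,060 = 7,106.32 kg.
v_e = Isp · g₀ = 324 × 9.81 = 3178.4 m/s.
Δv = v_e · ln(52,300/7,106.32) = 3178.4 × ln(7.36) = 3178.4 × 1.9960 ≈ 6344 m/s.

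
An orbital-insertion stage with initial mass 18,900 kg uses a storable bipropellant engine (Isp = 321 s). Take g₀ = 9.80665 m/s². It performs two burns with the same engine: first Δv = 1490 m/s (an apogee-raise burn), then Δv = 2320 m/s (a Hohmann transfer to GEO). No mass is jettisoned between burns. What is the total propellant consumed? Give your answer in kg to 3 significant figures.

v_e = Isp · g₀ = 321 × 9.80665 = 3147.9 m/s.
After the first burn: m = 18900 × exp(−1490/3147.9) = 18900 × 0.62293 = 11,773.4 kg.
After the second burn: m = 11,773.4 × exp(−2320/3147.9) = 11,773.4 × 0.47855 = 5,634.16 kg.
Total propellant = m₀ − m_final = 18900 − 5,634.16 = 13,265.84 kg.

total propellant consumed ≈ 13300 kg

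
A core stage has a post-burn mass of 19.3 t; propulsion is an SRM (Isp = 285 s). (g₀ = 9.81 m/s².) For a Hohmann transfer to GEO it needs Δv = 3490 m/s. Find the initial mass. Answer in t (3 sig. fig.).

initial mass ≈ 67.2 t

v_e = Isp · g₀ = 285 × 9.81 = 2795.9 m/s.
m₀/m_f = exp(Δv / v_e) = exp(3490 / 2795.9) = exp(1.2483) = 3.4843.
m₀ = m_f × 3.4843 = 19.3 × 3.4843 = 67.247 t.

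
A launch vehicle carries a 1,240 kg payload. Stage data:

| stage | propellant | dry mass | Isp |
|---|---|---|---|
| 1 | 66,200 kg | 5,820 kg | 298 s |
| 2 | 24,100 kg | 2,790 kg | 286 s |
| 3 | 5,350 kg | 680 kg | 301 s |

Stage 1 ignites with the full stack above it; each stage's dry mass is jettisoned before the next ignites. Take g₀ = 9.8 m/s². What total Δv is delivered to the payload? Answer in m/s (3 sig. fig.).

Δv ≈ 10200 m/s

Ignition mass of stage 1 = 66,200+5,820 + 24,100+2,790 + 5,350+680 + 1,240 = 106,180 kg.
Stage 1: m₀ = 106,180 kg, m_f = 106,180 − 66,200 = 39,980 kg; Δv = 298×9.8×ln(2.656) = 2920.4×0.9768 ≈ 2853 m/s.
Stage 2: m₀ = 34,160 kg, m_f = 34,160 − 24,100 = 10,060 kg; Δv = 286×9.8×ln(3.396) = 2802.8×1.2225 ≈ 3426 m/s.
Stage 3: m₀ = 7,270 kg, m_f = 7,270 − 5,350 = 1,920 kg; Δv = 301×9.8×ln(3.786) = 2949.8×1.3314 ≈ 3927 m/s.
Total Δv = 2853 + 3426 + 3927 = 10206 m/s.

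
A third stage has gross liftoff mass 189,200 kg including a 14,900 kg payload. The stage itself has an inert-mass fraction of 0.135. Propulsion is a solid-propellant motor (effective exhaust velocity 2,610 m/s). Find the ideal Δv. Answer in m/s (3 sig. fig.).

Δv ≈ 4160 m/s

Stage wet mass = m₀ − payload = 189,200 − 14,900 = 174,300 kg.
Stage dry mass = ε × stage wet mass = 0.135 × 174,300 = 23,530.5 kg.
Burnout mass m_f = stage dry + payload = 23,530.5 + 14,900 = 38,430.5 kg.
Rocket equation: Δv = v_e · ln(189,200/38,430.5) = 2610.0 × ln(4.923) = 2610.0 × 1.5940 ≈ 4160 m/s.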